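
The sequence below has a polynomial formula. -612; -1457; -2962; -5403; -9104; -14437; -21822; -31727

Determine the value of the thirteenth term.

-138792

Δ: -845, -1505, -2441, -3701, -5333, -7385, -9905
Δ²: -660, -936, -1260, -1632, -2052, -2520
Δ³: -276, -324, -372, -420, -468
Δ⁴: -48, -48, -48, -48
The fourth differences are constant (-48).
-468 − 48 = -516;  -2520 − 516 = -3036;  -9905 − 3036 = -12941;  -31727 − 12941 = -44668
-516 − 48 = -564;  -3036 − 564 = -3600;  -12941 − 3600 = -16541;  -44668 − 16541 = -61209
-564 − 48 = -612;  -3600 − 612 = -4212;  -16541 − 4212 = -20753;  -61209 − 20753 = -81962
-612 − 48 = -660;  -4212 − 660 = -4872;  -20753 − 4872 = -25625;  -81962 − 25625 = -107587
-660 − 48 = -708;  -4872 − 708 = -5580;  -25625 − 5580 = -31205;  -107587 − 31205 = -138792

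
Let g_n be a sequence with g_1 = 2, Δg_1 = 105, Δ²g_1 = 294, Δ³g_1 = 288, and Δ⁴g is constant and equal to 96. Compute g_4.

1487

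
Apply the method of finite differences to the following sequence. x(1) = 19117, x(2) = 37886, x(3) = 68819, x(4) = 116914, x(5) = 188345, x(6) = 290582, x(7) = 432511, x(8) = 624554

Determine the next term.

878789

Δ: 18769 , 30933 , 48095 , 71431 , 102237 , 141929 , 192043
Δ²: 12164 , 17162 , 23336 , 30806 , 39692 , 50114
Δ³: 4998 , 6174 , 7470 , 8886 , 10422
Δ⁴: 1176 , 1296 , 1416 , 1536
Δ⁵: 120 , 120 , 120
Fifth differences constant at 120.
1536 + 120 = 1656;  10422 + 1656 = 12078;  50114 + 12078 = 62192;  192043 + 62192 = 254235;  624554 + 254235 = 878789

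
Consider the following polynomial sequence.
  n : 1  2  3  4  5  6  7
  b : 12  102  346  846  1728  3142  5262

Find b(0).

D1: 90, 244, 500, 882, 1414, 2120
D2: 154, 256, 382, 532, 706
D3: 102, 126, 150, 174
D4: 24, 24, 24
The fourth differences are constant at 24.
Work back: 102 − 24 = 78;  154 − 78 = 76;  90 − 76 = 14;  12 − 14 = -2

-2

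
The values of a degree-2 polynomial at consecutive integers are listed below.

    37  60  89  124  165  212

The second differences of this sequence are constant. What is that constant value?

6

Δ: 23, 29, 35, 41, 47
Δ²: 6, 6, 6, 6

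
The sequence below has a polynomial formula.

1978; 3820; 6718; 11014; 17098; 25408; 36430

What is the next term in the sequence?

50698

First differences: 1842  2898  4296  6084  8310  11022
Second differences: 1056  1398  1788  2226  2712
Third differences: 342  390  438  486
Fourth differences: 48  48  48
The fourth differences are constant (48).
486 + 48 = 534;  2712 + 534 = 3246;  11022 + 3246 = 14268;  36430 + 14268 = 50698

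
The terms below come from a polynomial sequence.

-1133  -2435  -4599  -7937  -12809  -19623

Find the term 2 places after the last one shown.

D1: -1302  -2164  -3338  -4872  -6814
D2: -862  -1174  -1534  -1942
D3: -312  -360  -408
D4: -48  -48
Fourth differences constant at -48.
-408 − 48 = -456;  -1942 − 456 = -2398;  -6814 − 2398 = -9212;  -19623 − 9212 = -28835
-456 − 48 = -504;  -2398 − 504 = -2902;  -9212 − 2902 = -12114;  -28835 − 12114 = -40949

-40949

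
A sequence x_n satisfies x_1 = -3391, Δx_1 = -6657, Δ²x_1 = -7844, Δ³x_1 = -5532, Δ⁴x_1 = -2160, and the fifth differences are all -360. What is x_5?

-101371

Build the table forward from the leading diagonal:
Fifth differences: -360, -360, -360, -360, -360
Fourth differences: -2160, -2520, -2880, -3240, -3600
Third differences: -5532, -7692, -10212, -13092, -16332
Second differences: -7844, -13376, -21068, -31280, -44372
First differences: -6657, -14501, -27877, -48945, -80225
x: -3391, -10048, -24549, -52426, -101371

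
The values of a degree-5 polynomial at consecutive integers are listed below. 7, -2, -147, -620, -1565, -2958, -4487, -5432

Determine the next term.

-4545

D1: -9, -145, -473, -945, -1393, -1529, -945
D2: -136, -328, -472, -448, -136, 584
D3: -192, -144, 24, 312, 720
D4: 48, 168, 288, 408
D5: 120, 120, 120
Fifth differences constant at 120.
408 + 120 = 528;  720 + 528 = 1248;  584 + 1248 = 1832;  -945 + 1832 = 887;  -5432 + 887 = -4545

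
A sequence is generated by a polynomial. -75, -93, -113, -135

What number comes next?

D1: -18  -20  -22
D2: -2  -2
Constant second difference = -2, so extend:
-22 − 2 = -24;  -135 − 24 = -159

-159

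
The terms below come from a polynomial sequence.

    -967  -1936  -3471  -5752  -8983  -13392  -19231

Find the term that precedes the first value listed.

Δ: -969, -1535, -2281, -3231, -4409, -5839
Δ²: -566, -746, -950, -1178, -1430
Δ³: -180, -204, -228, -252
Δ⁴: -24, -24, -24
The fourth differences are constant at -24.
Work back: -180 + 24 = -156;  -566 + 156 = -410;  -969 + 410 = -559;  -967 + 559 = -408

-408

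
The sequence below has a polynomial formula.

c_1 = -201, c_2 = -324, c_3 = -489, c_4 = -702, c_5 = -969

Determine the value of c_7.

-1689

First differences: -123, -165, -213, -267
Second differences: -42, -48, -54
Third differences: -6, -6
Third differences constant at -6.
-54 − 6 = -60;  -267 − 60 = -327;  -969 − 327 = -1296
-60 − 6 = -66;  -327 − 66 = -393;  -1296 − 393 = -1689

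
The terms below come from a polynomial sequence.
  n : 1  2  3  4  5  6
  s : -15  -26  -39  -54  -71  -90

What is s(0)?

Δ: -11  -13  -15  -17  -19
Δ²: -2  -2  -2  -2
The second differences are constant at -2.
Work back: -11 + 2 = -9;  -15 + 9 = -6

-6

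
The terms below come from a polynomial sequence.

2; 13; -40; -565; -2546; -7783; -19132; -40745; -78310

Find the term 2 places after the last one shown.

Δ: 11, -53, -525, -1981, -5237, -11349, -21613, -37565
Δ²: -64, -472, -1456, -3256, -6112, -10264, -15952
Δ³: -408, -984, -1800, -2856, -4152, -5688
Δ⁴: -576, -816, -1056, -1296, -1536
Δ⁵: -240, -240, -240, -240
Constant fifth difference = -240, so extend:
-1536 − 240 = -1776;  -5688 − 1776 = -7464;  -15952 − 7464 = -23416;  -37565 − 23416 = -60981;  -78310 − 60981 = -139291
-1776 − 240 = -2016;  -7464 − 2016 = -9480;  -23416 − 9480 = -32896;  -60981 − 32896 = -93877;  -139291 − 93877 = -233168

-233168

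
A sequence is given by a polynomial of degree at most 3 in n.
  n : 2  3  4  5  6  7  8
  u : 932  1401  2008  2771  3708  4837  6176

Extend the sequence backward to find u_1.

First differences: 469  607  763  937  1129  1339
Second differences: 138  156  174  192  210
Third differences: 18  18  18  18
The third differences are constant at 18.
Work back: 138 − 18 = 120;  469 − 120 = 349;  932 − 349 = 583

583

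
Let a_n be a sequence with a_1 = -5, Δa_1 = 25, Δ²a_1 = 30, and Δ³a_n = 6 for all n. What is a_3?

75

Build the table forward from the leading diagonal:
Δ³: 6  6  6
Δ²: 30  36  42
Δ: 25  55  91
a: -5  20  75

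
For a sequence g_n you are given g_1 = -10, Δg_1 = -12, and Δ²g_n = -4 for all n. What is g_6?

-110

Build the table forward from the leading diagonal:
D2: -4  -4  -4  -4  -4  -4
D1: -12  -16  -20  -24  -28  -32
g: -10  -22  -38  -58  -82  -110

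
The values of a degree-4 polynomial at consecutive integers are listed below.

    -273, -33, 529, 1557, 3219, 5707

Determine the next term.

D1: 240, 562, 1028, 1662, 2488
D2: 322, 466, 634, 826
D3: 144, 168, 192
D4: 24, 24
Fourth differences constant at 24.
192 + 24 = 216;  826 + 216 = 1042;  2488 + 1042 = 3530;  5707 + 3530 = 9237

9237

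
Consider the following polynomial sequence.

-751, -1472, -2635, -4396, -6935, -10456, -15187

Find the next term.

-21380

-721, -1163, -1761, -2539, -3521, -4731
-442, -598, -778, -982, -1210
-156, -180, -204, -228
-24, -24, -24
The fourth differences are constant (-24).
-228 − 24 = -252;  -1210 − 252 = -1462;  -4731 − 1462 = -6193;  -15187 − 6193 = -21380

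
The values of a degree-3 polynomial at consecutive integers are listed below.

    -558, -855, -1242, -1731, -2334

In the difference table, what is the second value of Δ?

-387

First differences: -297, -387, -489, -603
Second differences: -90, -102, -114
Third differences: -12, -12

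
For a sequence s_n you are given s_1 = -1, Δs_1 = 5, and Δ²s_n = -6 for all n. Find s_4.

-4

Build the table forward from the leading diagonal:
D2: -6, -6, -6, -6
D1: 5, -1, -7, -13
s: -1, 4, 3, -4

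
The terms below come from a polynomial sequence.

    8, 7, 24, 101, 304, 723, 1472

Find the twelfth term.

Δ: -1, 17, 77, 203, 419, 749
Δ²: 18, 60, 126, 216, 330
Δ³: 42, 66, 90, 114
Δ⁴: 24, 24, 24
Constant fourth difference = 24, so extend:
114 + 24 = 138;  330 + 138 = 468;  749 + 468 = 1217;  1472 + 1217 = 2689
138 + 24 = 162;  468 + 162 = 630;  1217 + 630 = 1847;  2689 + 1847 = 4536
162 + 24 = 186;  630 + 186 = 816;  1847 + 816 = 2663;  4536 + 2663 = 7199
186 + 24 = 210;  816 + 210 = 1026;  2663 + 1026 = 3689;  7199 + 3689 = 10888
210 + 24 = 234;  1026 + 234 = 1260;  3689 + 1260 = 4949;  10888 + 4949 = 15837

15837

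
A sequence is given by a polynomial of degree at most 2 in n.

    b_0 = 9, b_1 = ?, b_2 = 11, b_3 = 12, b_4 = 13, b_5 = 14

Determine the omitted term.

Using the last 4 terms:
1, 1, 1
Constant first difference = 1.
Extend backward: 11 − 1 = 10

10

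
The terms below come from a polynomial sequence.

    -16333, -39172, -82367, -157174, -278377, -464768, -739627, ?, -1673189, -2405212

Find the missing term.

Using the first 7 terms:
Δ: -22839  -43195  -74807  -121203  -186391  -274859
Δ²: -20356  -31612  -46396  -65188  -88468
Δ³: -11256  -14784  -18792  -23280
Δ⁴: -3528  -4008  -4488
Δ⁵: -480  -480
Constant fifth difference = -480.
Extend forward: -4488 − 480 = -4968;  -23280 − 4968 = -28248;  -88468 − 28248 = -116716;  -274859 − 116716 = -391575;  -739627 − 391575 = -1131202

-1131202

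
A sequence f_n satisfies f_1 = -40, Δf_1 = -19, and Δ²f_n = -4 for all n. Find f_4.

-109

Build the table forward from the leading diagonal:
Second differences: -4  -4  -4  -4
First differences: -19  -23  -27  -31
f: -40  -59  -82  -109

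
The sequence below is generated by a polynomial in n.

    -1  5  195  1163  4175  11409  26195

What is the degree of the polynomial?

5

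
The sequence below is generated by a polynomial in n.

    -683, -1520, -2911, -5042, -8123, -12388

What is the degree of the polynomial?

4

D1: -837, -1391, -2131, -3081, -4265
D2: -554, -740, -950, -1184
D3: -186, -210, -234
D4: -24, -24
The fourth differences are constant, so the polynomial has degree 4.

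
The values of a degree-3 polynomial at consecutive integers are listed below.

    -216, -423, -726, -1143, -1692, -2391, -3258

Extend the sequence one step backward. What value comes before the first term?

-87

Δ: -207, -303, -417, -549, -699, -867
Δ²: -96, -114, -132, -150, -168
Δ³: -18, -18, -18, -18
The third differences are constant at -18.
Work back: -96 + 18 = -78;  -207 + 78 = -129;  -216 + 129 = -87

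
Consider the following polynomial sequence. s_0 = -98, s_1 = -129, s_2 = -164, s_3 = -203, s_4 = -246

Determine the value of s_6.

-344

D1: -31, -35, -39, -43
D2: -4, -4, -4
The second differences are constant (-4).
-43 − 4 = -47;  -246 − 47 = -293
-47 − 4 = -51;  -293 − 51 = -344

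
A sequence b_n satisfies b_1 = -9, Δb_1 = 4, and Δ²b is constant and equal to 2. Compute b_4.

9

Build the table forward from the leading diagonal:
D2: 2, 2, 2, 2
D1: 4, 6, 8, 10
b: -9, -5, 1, 9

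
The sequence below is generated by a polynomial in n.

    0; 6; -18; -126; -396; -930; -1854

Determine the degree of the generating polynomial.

Δ: 6, -24, -108, -270, -534, -924
Δ²: -30, -84, -162, -264, -390
Δ³: -54, -78, -102, -126
Δ⁴: -24, -24, -24
The fourth differences are constant, so the polynomial has degree 4.

4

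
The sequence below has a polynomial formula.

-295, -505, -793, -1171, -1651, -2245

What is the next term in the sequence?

Δ: -210  -288  -378  -480  -594
Δ²: -78  -90  -102  -114
Δ³: -12  -12  -12
Constant third difference = -12, so extend:
-114 − 12 = -126;  -594 − 126 = -720;  -2245 − 720 = -2965

-2965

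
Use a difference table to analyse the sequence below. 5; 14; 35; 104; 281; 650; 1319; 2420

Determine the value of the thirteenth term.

Δ: 9, 21, 69, 177, 369, 669, 1101
Δ²: 12, 48, 108, 192, 300, 432
Δ³: 36, 60, 84, 108, 132
Δ⁴: 24, 24, 24, 24
Constant fourth difference = 24, so extend:
132 + 24 = 156;  432 + 156 = 588;  1101 + 588 = 1689;  2420 + 1689 = 4109
156 + 24 = 180;  588 + 180 = 768;  1689 + 768 = 2457;  4109 + 2457 = 6566
180 + 24 = 204;  768 + 204 = 972;  2457 + 972 = 3429;  6566 + 3429 = 9995
204 + 24 = 228;  972 + 228 = 1200;  3429 + 1200 = 4629;  9995 + 4629 = 14624
228 + 24 = 252;  1200 + 252 = 1452;  4629 + 1452 = 6081;  14624 + 6081 = 20705

20705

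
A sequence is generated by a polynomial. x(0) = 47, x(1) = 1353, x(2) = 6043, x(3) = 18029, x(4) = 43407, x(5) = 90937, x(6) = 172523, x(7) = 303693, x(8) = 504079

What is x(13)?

D1: 1306, 4690, 11986, 25378, 47530, 81586, 131170, 200386
D2: 3384, 7296, 13392, 22152, 34056, 49584, 69216
D3: 3912, 6096, 8760, 11904, 15528, 19632
D4: 2184, 2664, 3144, 3624, 4104
D5: 480, 480, 480, 480
Fifth differences constant at 480.
4104 + 480 = 4584;  19632 + 4584 = 24216;  69216 + 24216 = 93432;  200386 + 93432 = 293818;  504079 + 293818 = 797897
4584 + 480 = 5064;  24216 + 5064 = 29280;  93432 + 29280 = 122712;  293818 + 122712 = 416530;  797897 + 416530 = 1214427
5064 + 480 = 5544;  29280 + 5544 = 34824;  122712 + 34824 = 157536;  416530 + 157536 = 574066;  1214427 + 574066 = 1788493
5544 + 480 = 6024;  34824 + 6024 = 40848;  157536 + 40848 = 198384;  574066 + 198384 = 772450;  1788493 + 772450 = 2560943
6024 + 480 = 6504;  40848 + 6504 = 47352;  198384 + 47352 = 245736;  772450 + 245736 = 1018186;  2560943 + 1018186 = 3579129

3579129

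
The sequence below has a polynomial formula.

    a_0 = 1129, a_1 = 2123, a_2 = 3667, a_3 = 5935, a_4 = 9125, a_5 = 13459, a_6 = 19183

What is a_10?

994, 1544, 2268, 3190, 4334, 5724
550, 724, 922, 1144, 1390
174, 198, 222, 246
24, 24, 24
Fourth differences constant at 24.
246 + 24 = 270;  1390 + 270 = 1660;  5724 + 1660 = 7384;  19183 + 7384 = 26567
270 + 24 = 294;  1660 + 294 = 1954;  7384 + 1954 = 9338;  26567 + 9338 = 35905
294 + 24 = 318;  1954 + 318 = 2272;  9338 + 2272 = 11610;  35905 + 11610 = 47515
318 + 24 = 342;  2272 + 342 = 2614;  11610 + 2614 = 14224;  47515 + 14224 = 61739

61739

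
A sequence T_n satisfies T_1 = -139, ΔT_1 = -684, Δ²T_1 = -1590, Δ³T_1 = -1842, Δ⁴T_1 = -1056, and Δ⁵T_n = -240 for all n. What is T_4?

Build the table forward from the leading diagonal:
Δ⁵: -240, -240, -240, -240
Δ⁴: -1056, -1296, -1536, -1776
Δ³: -1842, -2898, -4194, -5730
Δ²: -1590, -3432, -6330, -10524
Δ: -684, -2274, -5706, -12036
T: -139, -823, -3097, -8803

-8803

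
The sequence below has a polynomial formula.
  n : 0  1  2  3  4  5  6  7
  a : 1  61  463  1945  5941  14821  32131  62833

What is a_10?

311191

D1: 60, 402, 1482, 3996, 8880, 17310, 30702
D2: 342, 1080, 2514, 4884, 8430, 13392
D3: 738, 1434, 2370, 3546, 4962
D4: 696, 936, 1176, 1416
D5: 240, 240, 240
Constant fifth difference = 240, so extend:
1416 + 240 = 1656;  4962 + 1656 = 6618;  13392 + 6618 = 20010;  30702 + 20010 = 50712;  62833 + 50712 = 113545
1656 + 240 = 1896;  6618 + 1896 = 8514;  20010 + 8514 = 28524;  50712 + 28524 = 79236;  113545 + 79236 = 192781
1896 + 240 = 2136;  8514 + 2136 = 10650;  28524 + 10650 = 39174;  79236 + 39174 = 118410;  192781 + 118410 = 311191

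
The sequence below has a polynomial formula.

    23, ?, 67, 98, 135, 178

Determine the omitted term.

Using the last 4 terms:
31  37  43
6  6
Constant second difference = 6.
Extend backward: 31 − 6 = 25;  67 − 25 = 42

42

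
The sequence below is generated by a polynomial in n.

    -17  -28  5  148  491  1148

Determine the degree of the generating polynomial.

4

-11, 33, 143, 343, 657
44, 110, 200, 314
66, 90, 114
24, 24
The fourth differences are constant, so the polynomial has degree 4.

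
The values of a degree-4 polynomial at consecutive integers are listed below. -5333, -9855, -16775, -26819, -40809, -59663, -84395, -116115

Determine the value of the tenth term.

D1: -4522, -6920, -10044, -13990, -18854, -24732, -31720
D2: -2398, -3124, -3946, -4864, -5878, -6988
D3: -726, -822, -918, -1014, -1110
D4: -96, -96, -96, -96
Fourth differences constant at -96.
-1110 − 96 = -1206;  -6988 − 1206 = -8194;  -31720 − 8194 = -39914;  -116115 − 39914 = -156029
-1206 − 96 = -1302;  -8194 − 1302 = -9496;  -39914 − 9496 = -49410;  -156029 − 49410 = -205439

-205439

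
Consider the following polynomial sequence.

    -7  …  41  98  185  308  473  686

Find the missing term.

8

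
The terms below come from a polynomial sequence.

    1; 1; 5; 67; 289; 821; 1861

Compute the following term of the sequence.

First differences: 0, 4, 62, 222, 532, 1040
Second differences: 4, 58, 160, 310, 508
Third differences: 54, 102, 150, 198
Fourth differences: 48, 48, 48
Constant fourth difference = 48, so extend:
198 + 48 = 246;  508 + 246 = 754;  1040 + 754 = 1794;  1861 + 1794 = 3655

3655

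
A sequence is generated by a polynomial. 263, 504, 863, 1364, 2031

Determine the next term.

D1: 241, 359, 501, 667
D2: 118, 142, 166
D3: 24, 24
Third differences constant at 24.
166 + 24 = 190;  667 + 190 = 857;  2031 + 857 = 2888

2888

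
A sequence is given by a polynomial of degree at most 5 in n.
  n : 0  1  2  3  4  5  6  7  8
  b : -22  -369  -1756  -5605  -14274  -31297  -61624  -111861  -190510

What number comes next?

First differences: -347 , -1387 , -3849 , -8669 , -17023 , -30327 , -50237 , -78649
Second differences: -1040 , -2462 , -4820 , -8354 , -13304 , -19910 , -28412
Third differences: -1422 , -2358 , -3534 , -4950 , -6606 , -8502
Fourth differences: -936 , -1176 , -1416 , -1656 , -1896
Fifth differences: -240 , -240 , -240 , -240
Constant fifth difference = -240, so extend:
-1896 − 240 = -2136;  -8502 − 2136 = -10638;  -28412 − 10638 = -39050;  -78649 − 39050 = -117699;  -190510 − 117699 = -308209

-308209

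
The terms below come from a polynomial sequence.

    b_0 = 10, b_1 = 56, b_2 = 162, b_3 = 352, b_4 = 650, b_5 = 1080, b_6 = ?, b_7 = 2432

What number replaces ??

1666

Using the first 6 terms:
First differences: 46  106  190  298  430
Second differences: 60  84  108  132
Third differences: 24  24  24
Constant third difference = 24.
Extend forward: 132 + 24 = 156;  430 + 156 = 586;  1080 + 586 = 1666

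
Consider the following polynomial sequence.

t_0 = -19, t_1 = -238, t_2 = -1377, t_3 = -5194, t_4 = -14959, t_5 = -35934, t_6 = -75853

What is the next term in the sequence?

First differences: -219 , -1139 , -3817 , -9765 , -20975 , -39919
Second differences: -920 , -2678 , -5948 , -11210 , -18944
Third differences: -1758 , -3270 , -5262 , -7734
Fourth differences: -1512 , -1992 , -2472
Fifth differences: -480 , -480
Constant fifth difference = -480, so extend:
-2472 − 480 = -2952;  -7734 − 2952 = -10686;  -18944 − 10686 = -29630;  -39919 − 29630 = -69549;  -75853 − 69549 = -145402

-145402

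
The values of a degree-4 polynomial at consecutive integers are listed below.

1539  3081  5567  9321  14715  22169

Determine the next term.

Δ: 1542  2486  3754  5394  7454
Δ²: 944  1268  1640  2060
Δ³: 324  372  420
Δ⁴: 48  48
Fourth differences constant at 48.
420 + 48 = 468;  2060 + 468 = 2528;  7454 + 2528 = 9982;  22169 + 9982 = 32151

32151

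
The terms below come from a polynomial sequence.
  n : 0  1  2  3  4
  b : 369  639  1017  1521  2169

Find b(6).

3969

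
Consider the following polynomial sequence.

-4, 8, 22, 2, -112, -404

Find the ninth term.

-3548

12, 14, -20, -114, -292
2, -34, -94, -178
-36, -60, -84
-24, -24
The fourth differences are constant (-24).
-84 − 24 = -108;  -178 − 108 = -286;  -292 − 286 = -578;  -404 − 578 = -982
-108 − 24 = -132;  -286 − 132 = -418;  -578 − 418 = -996;  -982 − 996 = -1978
-132 − 24 = -156;  -418 − 156 = -574;  -996 − 574 = -1570;  -1978 − 1570 = -3548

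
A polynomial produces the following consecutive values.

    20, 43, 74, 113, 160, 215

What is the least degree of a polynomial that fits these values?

2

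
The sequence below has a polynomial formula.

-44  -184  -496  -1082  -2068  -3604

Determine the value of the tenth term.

-19088

Δ: -140  -312  -586  -986  -1536
Δ²: -172  -274  -400  -550
Δ³: -102  -126  -150
Δ⁴: -24  -24
The fourth differences are constant (-24).
-150 − 24 = -174;  -550 − 174 = -724;  -1536 − 724 = -2260;  -3604 − 2260 = -5864
-174 − 24 = -198;  -724 − 198 = -922;  -2260 − 922 = -3182;  -5864 − 3182 = -9046
-198 − 24 = -222;  -922 − 222 = -1144;  -3182 − 1144 = -4326;  -9046 − 4326 = -13372
-222 − 24 = -246;  -1144 − 246 = -1390;  -4326 − 1390 = -5716;  -13372 − 5716 = -19088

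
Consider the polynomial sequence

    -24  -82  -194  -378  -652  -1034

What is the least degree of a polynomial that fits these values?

3

Δ: -58, -112, -184, -274, -382
Δ²: -54, -72, -90, -108
Δ³: -18, -18, -18
The third differences are constant, so the polynomial has degree 3.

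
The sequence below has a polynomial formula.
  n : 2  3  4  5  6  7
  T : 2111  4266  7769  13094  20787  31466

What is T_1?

902

First differences: 2155  3503  5325  7693  10679
Second differences: 1348  1822  2368  2986
Third differences: 474  546  618
Fourth differences: 72  72
The fourth differences are constant at 72.
Work back: 474 − 72 = 402;  1348 − 402 = 946;  2155 − 946 = 1209;  2111 − 1209 = 902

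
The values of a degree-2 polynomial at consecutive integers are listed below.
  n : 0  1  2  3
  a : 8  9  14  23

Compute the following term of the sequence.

D1: 1  5  9
D2: 4  4
The second differences are constant (4).
9 + 4 = 13;  23 + 13 = 36

36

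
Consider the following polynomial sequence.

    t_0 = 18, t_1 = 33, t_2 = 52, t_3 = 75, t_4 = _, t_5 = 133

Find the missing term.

102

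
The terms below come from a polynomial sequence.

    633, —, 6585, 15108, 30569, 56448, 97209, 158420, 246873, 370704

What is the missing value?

2384

Using the last 8 terms:
Δ: 8523, 15461, 25879, 40761, 61211, 88453, 123831
Δ²: 6938, 10418, 14882, 20450, 27242, 35378
Δ³: 3480, 4464, 5568, 6792, 8136
Δ⁴: 984, 1104, 1224, 1344
Δ⁵: 120, 120, 120
Constant fifth difference = 120.
Extend backward: 984 − 120 = 864;  3480 − 864 = 2616;  6938 − 2616 = 4322;  8523 − 4322 = 4201;  6585 − 4201 = 2384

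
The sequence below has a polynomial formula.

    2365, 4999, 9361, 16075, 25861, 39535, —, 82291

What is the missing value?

Using the first 6 terms:
2634  4362  6714  9786  13674
1728  2352  3072  3888
624  720  816
96  96
Constant fourth difference = 96.
Extend forward: 816 + 96 = 912;  3888 + 912 = 4800;  13674 + 4800 = 18474;  39535 + 18474 = 58009

58009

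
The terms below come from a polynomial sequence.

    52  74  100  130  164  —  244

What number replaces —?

202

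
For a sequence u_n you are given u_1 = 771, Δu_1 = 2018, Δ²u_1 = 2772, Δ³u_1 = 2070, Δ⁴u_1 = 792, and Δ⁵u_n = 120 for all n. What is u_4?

17211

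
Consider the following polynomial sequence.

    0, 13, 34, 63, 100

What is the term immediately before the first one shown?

D1: 13  21  29  37
D2: 8  8  8
The second differences are constant at 8.
Work back: 13 − 8 = 5;  0 − 5 = -5

-5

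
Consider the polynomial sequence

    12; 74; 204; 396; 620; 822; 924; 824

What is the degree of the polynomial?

4

62, 130, 192, 224, 202, 102, -100
68, 62, 32, -22, -100, -202
-6, -30, -54, -78, -102
-24, -24, -24, -24
The fourth differences are constant, so the polynomial has degree 4.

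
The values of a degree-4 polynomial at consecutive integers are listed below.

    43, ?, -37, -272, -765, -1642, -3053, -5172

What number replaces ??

42

Using the last 6 terms:
D1: -235, -493, -877, -1411, -2119
D2: -258, -384, -534, -708
D3: -126, -150, -174
D4: -24, -24
Constant fourth difference = -24.
Extend backward: -126 + 24 = -102;  -258 + 102 = -156;  -235 + 156 = -79;  -37 + 79 = 42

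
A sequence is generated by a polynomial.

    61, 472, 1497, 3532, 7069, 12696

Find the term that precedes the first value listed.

D1: 411, 1025, 2035, 3537, 5627
D2: 614, 1010, 1502, 2090
D3: 396, 492, 588
D4: 96, 96
The fourth differences are constant at 96.
Work back: 396 − 96 = 300;  614 − 300 = 314;  411 − 314 = 97;  61 − 97 = -36

-36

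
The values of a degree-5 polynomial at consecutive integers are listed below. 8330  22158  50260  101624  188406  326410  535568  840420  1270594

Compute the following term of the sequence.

1861286

D1: 13828 , 28102 , 51364 , 86782 , 138004 , 209158 , 304852 , 430174
D2: 14274 , 23262 , 35418 , 51222 , 71154 , 95694 , 125322
D3: 8988 , 12156 , 15804 , 19932 , 24540 , 29628
D4: 3168 , 3648 , 4128 , 4608 , 5088
D5: 480 , 480 , 480 , 480
Fifth differences constant at 480.
5088 + 480 = 5568;  29628 + 5568 = 35196;  125322 + 35196 = 160518;  430174 + 160518 = 590692;  1270594 + 590692 = 1861286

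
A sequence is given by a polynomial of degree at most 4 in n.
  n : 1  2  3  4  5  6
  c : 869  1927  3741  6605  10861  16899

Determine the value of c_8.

36121

First differences: 1058  1814  2864  4256  6038
Second differences: 756  1050  1392  1782
Third differences: 294  342  390
Fourth differences: 48  48
Fourth differences constant at 48.
390 + 48 = 438;  1782 + 438 = 2220;  6038 + 2220 = 8258;  16899 + 8258 = 25157
438 + 48 = 486;  2220 + 486 = 2706;  8258 + 2706 = 10964;  25157 + 10964 = 36121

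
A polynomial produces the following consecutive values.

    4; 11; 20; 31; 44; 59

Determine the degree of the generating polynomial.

7, 9, 11, 13, 15
2, 2, 2, 2
The second differences are constant, so the polynomial has degree 2.

2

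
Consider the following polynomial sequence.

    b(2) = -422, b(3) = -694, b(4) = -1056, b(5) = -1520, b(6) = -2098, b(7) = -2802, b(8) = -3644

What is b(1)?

First differences: -272  -362  -464  -578  -704  -842
Second differences: -90  -102  -114  -126  -138
Third differences: -12  -12  -12  -12
The third differences are constant at -12.
Work back: -90 + 12 = -78;  -272 + 78 = -194;  -422 + 194 = -228

-228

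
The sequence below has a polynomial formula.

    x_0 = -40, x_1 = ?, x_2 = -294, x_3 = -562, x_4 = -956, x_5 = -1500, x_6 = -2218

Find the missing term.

-128

Using the last 5 terms:
Δ: -268  -394  -544  -718
Δ²: -126  -150  -174
Δ³: -24  -24
Constant third difference = -24.
Extend backward: -126 + 24 = -102;  -268 + 102 = -166;  -294 + 166 = -128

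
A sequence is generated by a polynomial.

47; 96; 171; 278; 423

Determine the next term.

Δ: 49  75  107  145
Δ²: 26  32  38
Δ³: 6  6
Third differences constant at 6.
38 + 6 = 44;  145 + 44 = 189;  423 + 189 = 612

612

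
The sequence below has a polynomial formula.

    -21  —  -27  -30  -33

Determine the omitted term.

-24

Using the last 3 terms:
Δ: -3, -3
Constant first difference = -3.
Extend backward: -27 + 3 = -24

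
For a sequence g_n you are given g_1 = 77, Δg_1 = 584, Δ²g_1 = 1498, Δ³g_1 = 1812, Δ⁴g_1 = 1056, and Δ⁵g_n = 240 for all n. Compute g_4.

8135

Build the table forward from the leading diagonal:
D5: 240, 240, 240, 240
D4: 1056, 1296, 1536, 1776
D3: 1812, 2868, 4164, 5700
D2: 1498, 3310, 6178, 10342
D1: 584, 2082, 5392, 11570
g: 77, 661, 2743, 8135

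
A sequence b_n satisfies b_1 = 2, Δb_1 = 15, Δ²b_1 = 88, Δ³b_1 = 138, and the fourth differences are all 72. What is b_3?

Build the table forward from the leading diagonal:
D4: 72  72  72
D3: 138  210  282
D2: 88  226  436
D1: 15  103  329
b: 2  17  120

120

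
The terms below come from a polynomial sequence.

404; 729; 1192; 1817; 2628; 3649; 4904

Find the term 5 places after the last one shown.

15529

D1: 325  463  625  811  1021  1255
D2: 138  162  186  210  234
D3: 24  24  24  24
Constant third difference = 24, so extend:
234 + 24 = 258;  1255 + 258 = 1513;  4904 + 1513 = 6417
258 + 24 = 282;  1513 + 282 = 1795;  6417 + 1795 = 8212
282 + 24 = 306;  1795 + 306 = 2101;  8212 + 2101 = 10313
306 + 24 = 330;  2101 + 330 = 2431;  10313 + 2431 = 12744
330 + 24 = 354;  2431 + 354 = 2785;  12744 + 2785 = 15529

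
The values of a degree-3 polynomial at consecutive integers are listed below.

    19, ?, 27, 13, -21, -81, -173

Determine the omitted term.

Using the last 5 terms:
D1: -14, -34, -60, -92
D2: -20, -26, -32
D3: -6, -6
Constant third difference = -6.
Extend backward: -20 + 6 = -14;  -14 + 14 = 0;  27 + 0 = 27

27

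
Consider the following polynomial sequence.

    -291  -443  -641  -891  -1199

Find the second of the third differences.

D1: -152, -198, -250, -308
D2: -46, -52, -58
D3: -6, -6

-6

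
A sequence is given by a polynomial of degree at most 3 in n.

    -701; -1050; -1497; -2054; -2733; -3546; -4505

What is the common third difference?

-12

D1: -349, -447, -557, -679, -813, -959
D2: -98, -110, -122, -134, -146
D3: -12, -12, -12, -12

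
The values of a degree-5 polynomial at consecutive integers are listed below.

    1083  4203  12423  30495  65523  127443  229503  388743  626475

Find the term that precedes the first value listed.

Δ: 3120, 8220, 18072, 35028, 61920, 102060, 159240, 237732
Δ²: 5100, 9852, 16956, 26892, 40140, 57180, 78492
Δ³: 4752, 7104, 9936, 13248, 17040, 21312
Δ⁴: 2352, 2832, 3312, 3792, 4272
Δ⁵: 480, 480, 480, 480
The fifth differences are constant at 480.
Work back: 2352 − 480 = 1872;  4752 − 1872 = 2880;  5100 − 2880 = 2220;  3120 − 2220 = 900;  1083 − 900 = 183

183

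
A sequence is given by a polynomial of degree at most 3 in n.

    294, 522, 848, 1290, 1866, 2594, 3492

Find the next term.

4578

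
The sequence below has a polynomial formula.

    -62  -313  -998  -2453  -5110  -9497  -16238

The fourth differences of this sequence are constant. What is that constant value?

-96

First differences: -251, -685, -1455, -2657, -4387, -6741
Second differences: -434, -770, -1202, -1730, -2354
Third differences: -336, -432, -528, -624
Fourth differences: -96, -96, -96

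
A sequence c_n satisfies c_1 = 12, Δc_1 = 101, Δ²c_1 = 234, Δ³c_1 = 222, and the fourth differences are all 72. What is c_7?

9648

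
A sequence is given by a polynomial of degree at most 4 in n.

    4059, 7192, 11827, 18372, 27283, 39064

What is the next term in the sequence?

54267

Δ: 3133  4635  6545  8911  11781
Δ²: 1502  1910  2366  2870
Δ³: 408  456  504
Δ⁴: 48  48
Constant fourth difference = 48, so extend:
504 + 48 = 552;  2870 + 552 = 3422;  11781 + 3422 = 15203;  39064 + 15203 = 54267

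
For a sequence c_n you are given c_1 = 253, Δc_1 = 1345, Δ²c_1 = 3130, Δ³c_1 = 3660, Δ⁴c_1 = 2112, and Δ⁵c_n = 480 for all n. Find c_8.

287498

Build the table forward from the leading diagonal:
D5: 480  480  480  480  480  480  480  480
D4: 2112  2592  3072  3552  4032  4512  4992  5472
D3: 3660  5772  8364  11436  14988  19020  23532  28524
D2: 3130  6790  12562  20926  32362  47350  66370  89902
D1: 1345  4475  11265  23827  44753  77115  124465  190835
c: 253  1598  6073  17338  41165  85918  163033  287498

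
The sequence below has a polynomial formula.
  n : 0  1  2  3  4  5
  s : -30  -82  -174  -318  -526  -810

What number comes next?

-1182

D1: -52, -92, -144, -208, -284
D2: -40, -52, -64, -76
D3: -12, -12, -12
Third differences constant at -12.
-76 − 12 = -88;  -284 − 88 = -372;  -810 − 372 = -1182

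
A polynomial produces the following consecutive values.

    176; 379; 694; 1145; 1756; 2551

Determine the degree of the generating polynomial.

Δ: 203, 315, 451, 611, 795
Δ²: 112, 136, 160, 184
Δ³: 24, 24, 24
The third differences are constant, so the polynomial has degree 3.

3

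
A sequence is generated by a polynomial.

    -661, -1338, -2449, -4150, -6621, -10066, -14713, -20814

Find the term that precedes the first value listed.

-286

D1: -677  -1111  -1701  -2471  -3445  -4647  -6101
D2: -434  -590  -770  -974  -1202  -1454
D3: -156  -180  -204  -228  -252
D4: -24  -24  -24  -24
The fourth differences are constant at -24.
Work back: -156 + 24 = -132;  -434 + 132 = -302;  -677 + 302 = -375;  -661 + 375 = -286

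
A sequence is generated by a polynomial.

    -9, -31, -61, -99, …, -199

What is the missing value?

Using the first 4 terms:
Δ: -22, -30, -38
Δ²: -8, -8
Constant second difference = -8.
Extend forward: -38 − 8 = -46;  -99 − 46 = -145

-145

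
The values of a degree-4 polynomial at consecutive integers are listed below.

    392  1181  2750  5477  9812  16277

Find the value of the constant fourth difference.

72

D1: 789, 1569, 2727, 4335, 6465
D2: 780, 1158, 1608, 2130
D3: 378, 450, 522
D4: 72, 72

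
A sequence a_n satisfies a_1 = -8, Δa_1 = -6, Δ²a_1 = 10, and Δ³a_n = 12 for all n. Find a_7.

346

Build the table forward from the leading diagonal:
Δ³: 12, 12, 12, 12, 12, 12, 12
Δ²: 10, 22, 34, 46, 58, 70, 82
Δ: -6, 4, 26, 60, 106, 164, 234
a: -8, -14, -10, 16, 76, 182, 346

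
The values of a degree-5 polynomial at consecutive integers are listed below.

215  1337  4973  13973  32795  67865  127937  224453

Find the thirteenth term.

1887683

1122 , 3636 , 9000 , 18822 , 35070 , 60072 , 96516
2514 , 5364 , 9822 , 16248 , 25002 , 36444
2850 , 4458 , 6426 , 8754 , 11442
1608 , 1968 , 2328 , 2688
360 , 360 , 360
Fifth differences constant at 360.
2688 + 360 = 3048;  11442 + 3048 = 14490;  36444 + 14490 = 50934;  96516 + 50934 = 147450;  224453 + 147450 = 371903
3048 + 360 = 3408;  14490 + 3408 = 17898;  50934 + 17898 = 68832;  147450 + 68832 = 216282;  371903 + 216282 = 588185
3408 + 360 = 3768;  17898 + 3768 = 21666;  68832 + 21666 = 90498;  216282 + 90498 = 306780;  588185 + 306780 = 894965
3768 + 360 = 4128;  21666 + 4128 = 25794;  90498 + 25794 = 116292;  306780 + 116292 = 423072;  894965 + 423072 = 1318037
4128 + 360 = 4488;  25794 + 4488 = 30282;  116292 + 30282 = 146574;  423072 + 146574 = 569646;  1318037 + 569646 = 1887683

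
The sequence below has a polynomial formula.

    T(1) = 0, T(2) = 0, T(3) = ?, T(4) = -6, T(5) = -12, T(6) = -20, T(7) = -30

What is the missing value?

-2

Using the last 4 terms:
First differences: -6, -8, -10
Second differences: -2, -2
Constant second difference = -2.
Extend backward: -6 + 2 = -4;  -6 + 4 = -2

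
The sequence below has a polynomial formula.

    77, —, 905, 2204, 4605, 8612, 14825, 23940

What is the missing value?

300

Using the last 6 terms:
D1: 1299  2401  4007  6213  9115
D2: 1102  1606  2206  2902
D3: 504  600  696
D4: 96  96
Constant fourth difference = 96.
Extend backward: 504 − 96 = 408;  1102 − 408 = 694;  1299 − 694 = 605;  905 − 605 = 300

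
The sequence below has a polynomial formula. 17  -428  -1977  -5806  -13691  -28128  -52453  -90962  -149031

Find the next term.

Δ: -445, -1549, -3829, -7885, -14437, -24325, -38509, -58069
Δ²: -1104, -2280, -4056, -6552, -9888, -14184, -19560
Δ³: -1176, -1776, -2496, -3336, -4296, -5376
Δ⁴: -600, -720, -840, -960, -1080
Δ⁵: -120, -120, -120, -120
Fifth differences constant at -120.
-1080 − 120 = -1200;  -5376 − 1200 = -6576;  -19560 − 6576 = -26136;  -58069 − 26136 = -84205;  -149031 − 84205 = -233236

-233236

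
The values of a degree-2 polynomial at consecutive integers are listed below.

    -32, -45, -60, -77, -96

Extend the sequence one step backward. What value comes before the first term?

Δ: -13, -15, -17, -19
Δ²: -2, -2, -2
The second differences are constant at -2.
Work back: -13 + 2 = -11;  -32 + 11 = -21

-21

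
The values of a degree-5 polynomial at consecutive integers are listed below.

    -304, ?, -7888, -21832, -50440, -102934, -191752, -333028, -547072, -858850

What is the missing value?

-2122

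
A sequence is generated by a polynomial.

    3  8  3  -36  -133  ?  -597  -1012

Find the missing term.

-312

Using the first 5 terms:
First differences: 5, -5, -39, -97
Second differences: -10, -34, -58
Third differences: -24, -24
Constant third difference = -24.
Extend forward: -58 − 24 = -82;  -97 − 82 = -179;  -133 − 179 = -312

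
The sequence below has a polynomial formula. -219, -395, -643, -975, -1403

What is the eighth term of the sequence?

-176 , -248 , -332 , -428
-72 , -84 , -96
-12 , -12
Constant third difference = -12, so extend:
-96 − 12 = -108;  -428 − 108 = -536;  -1403 − 536 = -1939
-108 − 12 = -120;  -536 − 120 = -656;  -1939 − 656 = -2595
-120 − 12 = -132;  -656 − 132 = -788;  -2595 − 788 = -3383

-3383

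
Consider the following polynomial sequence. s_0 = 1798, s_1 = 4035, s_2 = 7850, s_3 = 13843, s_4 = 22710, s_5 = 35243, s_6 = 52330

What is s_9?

141235

First differences: 2237, 3815, 5993, 8867, 12533, 17087
Second differences: 1578, 2178, 2874, 3666, 4554
Third differences: 600, 696, 792, 888
Fourth differences: 96, 96, 96
Constant fourth difference = 96, so extend:
888 + 96 = 984;  4554 + 984 = 5538;  17087 + 5538 = 22625;  52330 + 22625 = 74955
984 + 96 = 1080;  5538 + 1080 = 6618;  22625 + 6618 = 29243;  74955 + 29243 = 104198
1080 + 96 = 1176;  6618 + 1176 = 7794;  29243 + 7794 = 37037;  104198 + 37037 = 141235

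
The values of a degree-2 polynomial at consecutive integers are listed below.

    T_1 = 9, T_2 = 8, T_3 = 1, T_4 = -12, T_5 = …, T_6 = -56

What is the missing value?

-31

Using the first 4 terms:
D1: -1, -7, -13
D2: -6, -6
Constant second difference = -6.
Extend forward: -13 − 6 = -19;  -12 − 19 = -31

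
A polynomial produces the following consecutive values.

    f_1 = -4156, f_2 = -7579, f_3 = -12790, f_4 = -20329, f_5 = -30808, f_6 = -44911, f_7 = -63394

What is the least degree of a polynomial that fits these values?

4

D1: -3423, -5211, -7539, -10479, -14103, -18483
D2: -1788, -2328, -2940, -3624, -4380
D3: -540, -612, -684, -756
D4: -72, -72, -72
The fourth differences are constant, so the polynomial has degree 4.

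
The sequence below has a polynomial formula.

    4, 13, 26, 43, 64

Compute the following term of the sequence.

D1: 9  13  17  21
D2: 4  4  4
Constant second difference = 4, so extend:
21 + 4 = 25;  64 + 25 = 89

89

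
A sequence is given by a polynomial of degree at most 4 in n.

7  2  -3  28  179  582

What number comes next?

First differences: -5 , -5 , 31 , 151 , 403
Second differences: 0 , 36 , 120 , 252
Third differences: 36 , 84 , 132
Fourth differences: 48 , 48
Constant fourth difference = 48, so extend:
132 + 48 = 180;  252 + 180 = 432;  403 + 432 = 835;  582 + 835 = 1417

1417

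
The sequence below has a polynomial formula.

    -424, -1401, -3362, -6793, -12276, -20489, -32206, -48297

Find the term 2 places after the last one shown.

-97561

D1: -977 , -1961 , -3431 , -5483 , -8213 , -11717 , -16091
D2: -984 , -1470 , -2052 , -2730 , -3504 , -4374
D3: -486 , -582 , -678 , -774 , -870
D4: -96 , -96 , -96 , -96
Fourth differences constant at -96.
-870 − 96 = -966;  -4374 − 966 = -5340;  -16091 − 5340 = -21431;  -48297 − 21431 = -69728
-966 − 96 = -1062;  -5340 − 1062 = -6402;  -21431 − 6402 = -27833;  -69728 − 27833 = -97561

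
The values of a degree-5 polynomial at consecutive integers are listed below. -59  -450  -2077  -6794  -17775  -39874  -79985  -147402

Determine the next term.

-254179

First differences: -391 , -1627 , -4717 , -10981 , -22099 , -40111 , -67417
Second differences: -1236 , -3090 , -6264 , -11118 , -18012 , -27306
Third differences: -1854 , -3174 , -4854 , -6894 , -9294
Fourth differences: -1320 , -1680 , -2040 , -2400
Fifth differences: -360 , -360 , -360
The fifth differences are constant (-360).
-2400 − 360 = -2760;  -9294 − 2760 = -12054;  -27306 − 12054 = -39360;  -67417 − 39360 = -106777;  -147402 − 106777 = -254179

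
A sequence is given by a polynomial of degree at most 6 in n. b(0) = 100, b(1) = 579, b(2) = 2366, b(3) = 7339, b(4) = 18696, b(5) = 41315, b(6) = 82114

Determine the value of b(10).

657030

Δ: 479 , 1787 , 4973 , 11357 , 22619 , 40799
Δ²: 1308 , 3186 , 6384 , 11262 , 18180
Δ³: 1878 , 3198 , 4878 , 6918
Δ⁴: 1320 , 1680 , 2040
Δ⁵: 360 , 360
The fifth differences are constant (360).
2040 + 360 = 2400;  6918 + 2400 = 9318;  18180 + 9318 = 27498;  40799 + 27498 = 68297;  82114 + 68297 = 150411
2400 + 360 = 2760;  9318 + 2760 = 12078;  27498 + 12078 = 39576;  68297 + 39576 = 107873;  150411 + 107873 = 258284
2760 + 360 = 3120;  12078 + 3120 = 15198;  39576 + 15198 = 54774;  107873 + 54774 = 162647;  258284 + 162647 = 420931
3120 + 360 = 3480;  15198 + 3480 = 18678;  54774 + 18678 = 73452;  162647 + 73452 = 236099;  420931 + 236099 = 657030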